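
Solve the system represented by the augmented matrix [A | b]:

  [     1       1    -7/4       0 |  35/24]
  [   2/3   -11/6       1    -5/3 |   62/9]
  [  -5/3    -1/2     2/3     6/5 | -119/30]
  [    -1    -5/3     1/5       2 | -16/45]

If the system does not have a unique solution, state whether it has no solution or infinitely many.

x_1 = 3/2, x_2 = -8/3, x_3 = -3/2, x_4 = -3/2

Row-reduce the augmented matrix:
R2 ← R2 − 2/3·R1.
R3 ← R3 + 5/3·R1.
R4 ← R4 + 1·R1.
R2 ← R2 / (-5/2).
R1 ← R1 − 1·R2.
R3 ← R3 − 7/6·R2.
R4 ← R4 + 2/3·R2.
R3 ← R3 / (-223/180).
R1 ← R1 + 53/60·R3.
R2 ← R2 + 13/15·R3.
R4 ← R4 + 383/180·R3.
R4 ← R4 / (1917/1115).
R1 ← R1 + 1079/1115·R4.
R2 ← R2 − 414/1115·R4.
R3 ← R3 + 76/223·R4.
Reading off the reduced rows gives x_1 = 3/2, x_2 = -8/3, x_3 = -3/2, x_4 = -3/2.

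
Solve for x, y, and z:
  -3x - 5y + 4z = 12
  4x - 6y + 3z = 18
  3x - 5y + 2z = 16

x = 0, y = -4, z = -2

Row-reduce the augmented matrix:
R1 ← R1 / (-3).
R2 ← R2 − 4·R1.
R3 ← R3 − 3·R1.
R2 ← R2 / (-38/3).
R1 ← R1 − 5/3·R2.
R3 ← R3 + 10·R2.
R3 ← R3 / (-11/19).
R1 ← R1 + 9/38·R3.
R2 ← R2 + 25/38·R3.
Reading off the reduced rows gives x = 0, y = -4, z = -2.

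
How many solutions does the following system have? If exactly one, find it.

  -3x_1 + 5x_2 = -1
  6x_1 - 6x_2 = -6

Row-reduce the augmented matrix:
R1 ← R1 / (-3).
R2 ← R2 − 6·R1.
R2 ← R2 / (4).
R1 ← R1 + 5/3·R2.
Reading off the reduced rows gives x_1 = -3, x_2 = -2.

x_1 = -3, x_2 = -2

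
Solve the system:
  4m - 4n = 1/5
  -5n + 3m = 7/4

Row-reduce the augmented matrix:
R1 ← R1 / (4).
R2 ← R2 − 3·R1.
R2 ← R2 / (-2).
R1 ← R1 + 1·R2.
Reading off the reduced rows gives m = -3/4, n = -4/5.

m = -3/4, n = -4/5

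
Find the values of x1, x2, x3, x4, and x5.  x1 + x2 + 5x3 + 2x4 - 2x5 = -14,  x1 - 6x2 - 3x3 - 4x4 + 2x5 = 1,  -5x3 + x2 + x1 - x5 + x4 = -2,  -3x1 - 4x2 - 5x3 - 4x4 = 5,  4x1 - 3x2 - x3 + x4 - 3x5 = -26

Row-reduce the augmented matrix:
R2 ← R2 − 1·R1.
R3 ← R3 − 1·R1.
R4 ← R4 + 3·R1.
R5 ← R5 − 4·R1.
R2 ← R2 / (-7).
R1 ← R1 − 1·R2.
R4 ← R4 + 1·R2.
R5 ← R5 + 7·R2.
R3 ← R3 / (-10).
R1 ← R1 − 27/7·R3.
R2 ← R2 − 8/7·R3.
R4 ← R4 − 78/7·R3.
R5 ← R5 + 13·R3.
R4 ← R4 / (61/35).
R1 ← R1 − 53/70·R4.
R2 ← R2 − 26/35·R4.
R3 ← R3 − 1/10·R4.
R5 ← R5 − 3/10·R4.
R5 ← R5 / (39/61).
R1 ← R1 − 81/61·R5.
R2 ← R2 − 114/61·R5.
R3 ← R3 − 13/61·R5.
R4 ← R4 + 191/61·R5.
Reading off the reduced rows gives x1 = -4, x2 = -1, x3 = -1, x4 = 4, x5 = 6.

x1 = -4, x2 = -1, x3 = -1, x4 = 4, x5 = 6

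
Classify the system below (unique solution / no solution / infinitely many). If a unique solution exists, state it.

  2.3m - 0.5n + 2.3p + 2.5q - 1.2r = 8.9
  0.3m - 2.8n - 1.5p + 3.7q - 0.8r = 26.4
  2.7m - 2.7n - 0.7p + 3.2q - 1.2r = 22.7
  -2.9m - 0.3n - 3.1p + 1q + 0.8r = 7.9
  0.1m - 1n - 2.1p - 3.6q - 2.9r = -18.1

Row-reduce the augmented matrix:
R1 ← R1 / (23/10).
R2 ← R2 − 3/10·R1.
R3 ← R3 − 27/10·R1.
R4 ← R4 + 29/10·R1.
R5 ← R5 − 1/10·R1.
R2 ← R2 / (-629/230).
R1 ← R1 + 5/23·R2.
R3 ← R3 + 243/115·R2.
R4 ← R4 + 107/115·R2.
R5 ← R5 + 45/46·R2.
R3 ← R3 / (-6319/3145).
R1 ← R1 − 719/629·R3.
R2 ← R2 − 414/629·R3.
R4 ← R4 − 1297/3145·R3.
R5 ← R5 + 4894/3145·R3.
R4 ← R4 / (15947/6319).
R1 ← R1 + 6489/12638·R4.
R2 ← R2 + 12643/6319·R4.
R3 ← R3 − 14729/12638·R4.
R5 ← R5 + 39203/12638·R4.
R5 ← R5 / (-573073/159470).
R1 ← R1 + 11167/79735·R5.
R2 ← R2 − 15122/79735·R5.
R3 ← R3 + 15153/79735·R5.
R4 ← R4 + 11034/79735·R5.
Reading off the reduced rows gives m = 0, n = -5, p = 0, q = 4, r = 3.

m = 0, n = -5, p = 0, q = 4, r = 3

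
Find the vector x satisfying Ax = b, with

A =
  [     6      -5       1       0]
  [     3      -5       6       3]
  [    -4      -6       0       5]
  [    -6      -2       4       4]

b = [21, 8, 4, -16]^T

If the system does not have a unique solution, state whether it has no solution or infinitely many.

Row-reduce the augmented matrix:
R1 ← R1 / (6).
R2 ← R2 − 3·R1.
R3 ← R3 + 4·R1.
R4 ← R4 + 6·R1.
R2 ← R2 / (-5/2).
R1 ← R1 + 5/6·R2.
R3 ← R3 + 28/3·R2.
R4 ← R4 + 7·R2.
R3 ← R3 / (-298/15).
R1 ← R1 + 5/3·R3.
R2 ← R2 + 11/5·R3.
R4 ← R4 + 52/5·R3.
R4 ← R4 / (-172/149).
R1 ← R1 + 143/298·R4.
R2 ← R2 + 153/298·R4.
R3 ← R3 − 93/298·R4.
Reading off the reduced rows gives x_1 = 3, x_2 = -1, x_3 = -2, x_4 = 2.

x_1 = 3, x_2 = -1, x_3 = -2, x_4 = 2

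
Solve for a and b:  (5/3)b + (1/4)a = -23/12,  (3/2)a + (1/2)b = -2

Row-reduce the augmented matrix:
R1 ← R1 / (1/4).
R2 ← R2 − 3/2·R1.
R2 ← R2 / (-19/2).
R1 ← R1 − 20/3·R2.
Reading off the reduced rows gives a = -1, b = -1.

a = -1, b = -1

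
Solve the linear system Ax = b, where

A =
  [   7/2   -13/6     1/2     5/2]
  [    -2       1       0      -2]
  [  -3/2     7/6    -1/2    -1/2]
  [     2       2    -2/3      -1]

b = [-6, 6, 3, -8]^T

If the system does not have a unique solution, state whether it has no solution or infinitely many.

no solution

Row-reduce:
R1 ← R1 / (7/2).
R2 ← R2 + 2·R1.
R3 ← R3 + 3/2·R1.
R4 ← R4 − 2·R1.
R2 ← R2 / (-5/21).
R1 ← R1 + 13/21·R2.
R3 ← R3 − 5/21·R2.
R4 ← R4 − 68/21·R2.
Swap R3 and R4.
R3 ← R3 / (44/15).
R1 ← R1 + 3/5·R3.
R2 ← R2 + 6/5·R3.
Row 4 reduces to 0 = 3, a contradiction. The system is inconsistent.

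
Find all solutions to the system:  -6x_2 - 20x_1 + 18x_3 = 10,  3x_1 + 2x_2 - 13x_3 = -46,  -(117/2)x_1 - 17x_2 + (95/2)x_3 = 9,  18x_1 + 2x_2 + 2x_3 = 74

Row-reduce:
R1 ← R1 / (-20).
R2 ← R2 − 3·R1.
R3 ← R3 + 117/2·R1.
R4 ← R4 − 18·R1.
R2 ← R2 / (11/10).
R1 ← R1 − 3/10·R2.
R3 ← R3 − 11/20·R2.
R4 ← R4 + 17/5·R2.
Swap R3 and R4.
R3 ← R3 / (-150/11).
R1 ← R1 − 21/11·R3.
R2 ← R2 + 103/11·R3.
Row 4 reduces to 0 = 2, a contradiction. The system is inconsistent.

no solution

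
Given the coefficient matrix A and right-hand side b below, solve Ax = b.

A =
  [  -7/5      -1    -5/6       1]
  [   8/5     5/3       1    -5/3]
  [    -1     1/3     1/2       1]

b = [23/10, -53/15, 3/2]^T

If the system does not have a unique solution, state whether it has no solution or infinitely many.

infinitely many solutions

Row-reduce:
R1 ← R1 / (-7/5).
R2 ← R2 − 8/5·R1.
R3 ← R3 + 1·R1.
R2 ← R2 / (11/21).
R1 ← R1 − 5/7·R2.
R3 ← R3 − 22/21·R2.
R1 ← R1 − 35/66·R3.
R2 ← R2 − 1/11·R3.
Rank is 3 with 4 unknowns, leaving x_4 free.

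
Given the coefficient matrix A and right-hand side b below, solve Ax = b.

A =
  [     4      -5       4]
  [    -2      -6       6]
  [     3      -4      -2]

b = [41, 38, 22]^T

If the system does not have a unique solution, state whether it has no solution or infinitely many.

Row-reduce the augmented matrix:
R1 ← R1 / (4).
R2 ← R2 + 2·R1.
R3 ← R3 − 3·R1.
R2 ← R2 / (-17/2).
R1 ← R1 + 5/4·R2.
R3 ← R3 + 1/4·R2.
R3 ← R3 / (-89/17).
R1 ← R1 + 3/17·R3.
R2 ← R2 + 16/17·R3.
Reading off the reduced rows gives x_1 = 2, x_2 = -5, x_3 = 2.

x_1 = 2, x_2 = -5, x_3 = 2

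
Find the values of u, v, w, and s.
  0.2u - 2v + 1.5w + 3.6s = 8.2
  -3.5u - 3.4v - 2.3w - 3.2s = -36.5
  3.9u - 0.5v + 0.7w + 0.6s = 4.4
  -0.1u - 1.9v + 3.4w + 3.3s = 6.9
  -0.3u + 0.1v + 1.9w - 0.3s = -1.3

u = 1, v = 5, w = 0, s = 5

Row-reduce the augmented matrix:
R1 ← R1 / (1/5).
R2 ← R2 + 7/2·R1.
R3 ← R3 − 39/10·R1.
R4 ← R4 + 1/10·R1.
R5 ← R5 + 3/10·R1.
R2 ← R2 / (-192/5).
R1 ← R1 + 10·R2.
R3 ← R3 − 77/2·R2.
R4 ← R4 + 29/10·R2.
R5 ← R5 + 29/10·R2.
R3 ← R3 / (-34849/7680).
R1 ← R1 − 485/384·R3.
R2 ← R2 + 479/768·R3.
R4 ← R4 − 17981/7680·R3.
R5 ← R5 − 17981/7680·R3.
R4 ← R4 / (-1530669/348490).
R1 ← R1 + 8968/34849·R4.
R2 ← R2 + 8074/34849·R4.
R3 ← R3 − 74068/34849·R4.
R5 ← R5 + 1530669/348490·R4.
R5 reduces to 0 = 0, so the extra equation is consistent.
Reading off the reduced rows gives u = 1, v = 5, w = 0, s = 5.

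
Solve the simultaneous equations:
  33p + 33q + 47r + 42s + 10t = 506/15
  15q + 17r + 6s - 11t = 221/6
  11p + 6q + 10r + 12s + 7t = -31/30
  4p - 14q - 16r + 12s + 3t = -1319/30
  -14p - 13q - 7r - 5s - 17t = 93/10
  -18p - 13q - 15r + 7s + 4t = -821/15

p = 4/5, q = 0, r = 5/3, s = -4/3, t = -3/2

Row-reduce the augmented matrix:
R1 ← R1 / (33).
R3 ← R3 − 11·R1.
R4 ← R4 − 4·R1.
R5 ← R5 + 14·R1.
R6 ← R6 + 18·R1.
R2 ← R2 / (15).
R1 ← R1 − 1·R2.
R3 ← R3 + 5·R2.
R4 ← R4 + 18·R2.
R5 ← R5 − 1·R2.
R6 ← R6 − 5·R2.
Swap R3 and R4.
R3 ← R3 / (-214/165).
R1 ← R1 − 16/55·R3.
R2 ← R2 − 17/15·R3.
R5 ← R5 − 1948/165·R3.
R6 ← R6 − 164/33·R3.
Swap R4 and R5.
R4 ← R4 / (15071/107).
R1 ← R1 − 432/107·R4.
R2 ← R2 − 1362/107·R4.
R3 ← R3 + 1164/107·R4.
R6 ← R6 − 8771/107·R4.
Swap R5 and R6.
R5 ← R5 / (79333/2153).
R1 ← R1 − 27113/15071·R5.
R2 ← R2 + 6959/30142·R5.
R3 ← R3 + 4609/30142·R5.
R4 ← R4 + 12402/15071·R5.
R6 reduces to 0 = 0, so the extra equation is consistent.
Reading off the reduced rows gives p = 4/5, q = 0, r = 5/3, s = -4/3, t = -3/2.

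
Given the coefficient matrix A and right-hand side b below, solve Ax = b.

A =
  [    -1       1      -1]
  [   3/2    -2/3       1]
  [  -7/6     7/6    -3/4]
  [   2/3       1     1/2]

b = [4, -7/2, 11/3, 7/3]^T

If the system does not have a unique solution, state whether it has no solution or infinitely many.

no solution

Row-reduce:
R1 ← R1 / (-1).
R2 ← R2 − 3/2·R1.
R3 ← R3 + 7/6·R1.
R4 ← R4 − 2/3·R1.
R2 ← R2 / (5/6).
R1 ← R1 + 1·R2.
R4 ← R4 − 5/3·R2.
R3 ← R3 / (5/12).
R1 ← R1 − 2/5·R3.
R2 ← R2 + 3/5·R3.
R4 ← R4 − 5/6·R3.
Row 4 reduces to 0 = 2, a contradiction. The system is inconsistent.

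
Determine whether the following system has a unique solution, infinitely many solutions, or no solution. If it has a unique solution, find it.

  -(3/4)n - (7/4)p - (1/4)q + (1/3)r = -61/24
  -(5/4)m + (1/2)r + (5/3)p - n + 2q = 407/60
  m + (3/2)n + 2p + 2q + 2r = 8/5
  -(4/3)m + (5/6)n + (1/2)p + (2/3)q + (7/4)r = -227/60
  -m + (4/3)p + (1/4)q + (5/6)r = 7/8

Row-reduce the augmented matrix:
Swap R1 and R2.
R1 ← R1 / (-5/4).
R3 ← R3 − 1·R1.
R4 ← R4 + 4/3·R1.
R5 ← R5 + 1·R1.
R2 ← R2 / (-3/4).
R1 ← R1 − 4/5·R2.
R3 ← R3 − 7/10·R2.
R4 ← R4 − 19/10·R2.
R5 ← R5 − 4/5·R2.
R3 ← R3 / (17/10).
R1 ← R1 + 16/5·R3.
R2 ← R2 − 7/3·R3.
R4 ← R4 + 257/45·R3.
R5 ← R5 + 28/15·R3.
R4 ← R4 / (8455/918).
R1 ← R1 − 76/17·R4.
R2 ← R2 + 656/153·R4.
R3 ← R3 − 101/51·R4.
R5 ← R5 − 1273/612·R4.
R5 ← R5 / (13279/10680).
R1 ← R1 + 484/1335·R5.
R2 ← R2 − 26224/25365·R5.
R3 ← R3 + 13643/16910·R5.
R4 ← R4 − 61519/50730·R5.
Reading off the reduced rows gives m = 1, n = -12/5, p = 2, q = 3/2, r = -7/5.

m = 1, n = -12/5, p = 2, q = 3/2, r = -7/5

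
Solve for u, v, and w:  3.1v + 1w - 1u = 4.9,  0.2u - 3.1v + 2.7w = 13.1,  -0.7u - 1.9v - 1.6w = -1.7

u = -4, v = -1, w = 4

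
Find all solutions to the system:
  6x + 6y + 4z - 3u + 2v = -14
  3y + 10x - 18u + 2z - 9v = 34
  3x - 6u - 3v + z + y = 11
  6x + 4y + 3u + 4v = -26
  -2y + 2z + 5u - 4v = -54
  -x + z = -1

x = -4, y = 1, z = -5, u = -6, v = 3

Row-reduce the augmented matrix:
R1 ← R1 / (6).
R2 ← R2 − 10·R1.
R3 ← R3 − 3·R1.
R4 ← R4 − 6·R1.
R6 ← R6 + 1·R1.
R2 ← R2 / (-7).
R1 ← R1 − 1·R2.
R3 ← R3 + 2·R2.
R4 ← R4 + 2·R2.
R5 ← R5 + 2·R2.
R6 ← R6 − 1·R2.
R3 ← R3 / (1/3).
R2 ← R2 − 2/3·R3.
R4 ← R4 + 8/3·R3.
R5 ← R5 − 10/3·R3.
R6 ← R6 − 1·R3.
R4 ← R4 / (24/7).
R1 ← R1 + 33/14·R4.
R2 ← R2 − 24/7·R4.
R3 ← R3 + 33/14·R4.
R5 ← R5 − 116/7·R4.
R5 ← R5 / (-4).
R1 ← R1 + 1/4·R5.
R2 ← R2 − 1·R5.
R3 ← R3 + 1/4·R5.
R4 ← R4 − 1/2·R5.
R6 reduces to 0 = 0, so the extra equation is consistent.
Reading off the reduced rows gives x = -4, y = 1, z = -5, u = -6, v = 3.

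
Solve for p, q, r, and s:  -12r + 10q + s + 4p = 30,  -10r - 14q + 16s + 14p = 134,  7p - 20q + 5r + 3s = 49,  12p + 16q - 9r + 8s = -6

p = -1, q = -4, r = -6, s = 2

Row-reduce the augmented matrix:
R1 ← R1 / (4).
R2 ← R2 − 14·R1.
R3 ← R3 − 7·R1.
R4 ← R4 − 12·R1.
R2 ← R2 / (-49).
R1 ← R1 − 5/2·R2.
R3 ← R3 + 75/2·R2.
R4 ← R4 + 14·R2.
R3 ← R3 / (74/49).
R1 ← R1 + 67/49·R3.
R2 ← R2 + 32/49·R3.
R4 ← R4 − 125/7·R3.
R4 ← R4 / (14765/148).
R1 ← R1 + 983/148·R4.
R2 ← R2 + 285/74·R4.
R3 ← R3 + 815/148·R4.
Reading off the reduced rows gives p = -1, q = -4, r = -6, s = 2.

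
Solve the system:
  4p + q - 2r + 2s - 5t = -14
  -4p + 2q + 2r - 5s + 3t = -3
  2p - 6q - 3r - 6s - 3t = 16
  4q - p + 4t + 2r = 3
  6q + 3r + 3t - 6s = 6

Row-reduce the augmented matrix:
R1 ← R1 / (4).
R2 ← R2 + 4·R1.
R3 ← R3 − 2·R1.
R4 ← R4 + 1·R1.
R2 ← R2 / (3).
R1 ← R1 − 1/4·R2.
R3 ← R3 + 13/2·R2.
R4 ← R4 − 17/4·R2.
R5 ← R5 − 6·R2.
R3 ← R3 / (-2).
R1 ← R1 + 1/2·R3.
R4 ← R4 − 3/2·R3.
R5 ← R5 − 3·R3.
R4 ← R4 / (-43/8).
R1 ← R1 − 33/8·R4.
R2 ← R2 + 1·R4.
R3 ← R3 − 27/4·R4.
R5 ← R5 + 81/4·R4.
R5 ← R5 / (-328/43).
R1 ← R1 − 70/43·R5.
R2 ← R2 + 133/129·R5.
R3 ← R3 − 629/129·R5.
R4 ← R4 + 47/129·R5.
Reading off the reduced rows gives p = 5, q = -4, r = 4, s = -1, t = 4.

p = 5, q = -4, r = 4, s = -1, t = 4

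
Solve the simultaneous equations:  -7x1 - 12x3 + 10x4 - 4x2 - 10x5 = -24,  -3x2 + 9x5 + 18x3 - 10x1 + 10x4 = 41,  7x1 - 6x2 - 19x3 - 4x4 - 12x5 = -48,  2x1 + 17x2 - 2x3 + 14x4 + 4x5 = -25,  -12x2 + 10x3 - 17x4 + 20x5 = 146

x1 = -4, x2 = -1, x3 = -2, x4 = -2, x5 = 6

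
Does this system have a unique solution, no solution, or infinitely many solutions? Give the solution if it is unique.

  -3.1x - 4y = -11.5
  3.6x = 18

x = 5, y = -1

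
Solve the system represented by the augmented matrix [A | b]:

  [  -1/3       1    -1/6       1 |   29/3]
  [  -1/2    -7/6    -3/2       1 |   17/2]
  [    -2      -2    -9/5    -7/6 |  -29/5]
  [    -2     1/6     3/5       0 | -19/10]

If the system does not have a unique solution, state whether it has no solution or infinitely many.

x_1 = 0, x_2 = 3, x_3 = -4, x_4 = 6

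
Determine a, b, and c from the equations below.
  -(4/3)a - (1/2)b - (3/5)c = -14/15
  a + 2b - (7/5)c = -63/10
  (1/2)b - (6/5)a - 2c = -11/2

Row-reduce the augmented matrix:
R1 ← R1 / (-4/3).
R2 ← R2 − 1·R1.
R3 ← R3 + 6/5·R1.
R2 ← R2 / (13/8).
R1 ← R1 − 3/8·R2.
R3 ← R3 − 19/20·R2.
R3 ← R3 / (-123/325).
R1 ← R1 − 57/65·R3.
R2 ← R2 + 74/65·R3.
Reading off the reduced rows gives a = 1, b = -13/5, c = 3/2.

a = 1, b = -13/5, c = 3/2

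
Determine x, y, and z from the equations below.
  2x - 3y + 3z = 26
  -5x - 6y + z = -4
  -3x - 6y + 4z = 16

x = 4, y = -2, z = 4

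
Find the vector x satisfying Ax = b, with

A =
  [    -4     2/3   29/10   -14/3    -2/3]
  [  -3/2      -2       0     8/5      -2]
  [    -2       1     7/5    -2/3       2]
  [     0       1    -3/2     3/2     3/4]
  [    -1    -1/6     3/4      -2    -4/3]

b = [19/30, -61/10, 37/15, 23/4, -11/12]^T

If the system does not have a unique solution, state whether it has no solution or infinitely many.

Row-reduce:
R1 ← R1 / (-4).
R2 ← R2 + 3/2·R1.
R3 ← R3 + 2·R1.
R5 ← R5 + 1·R1.
R2 ← R2 / (-9/4).
R1 ← R1 + 1/6·R2.
R3 ← R3 − 2/3·R2.
R4 ← R4 − 1·R2.
R5 ← R5 + 1/3·R2.
R3 ← R3 / (-67/180).
R1 ← R1 + 29/45·R3.
R2 ← R2 − 29/60·R3.
R4 ← R4 + 119/60·R3.
R5 ← R5 − 67/360·R3.
R4 ← R4 / (-7491/670).
R1 ← R1 + 3704/1005·R4.
R2 ← R2 − 658/335·R4.
R3 ← R3 + 1436/201·R4.
Rank is 4 with 5 unknowns, leaving x_5 free.

infinitely many solutions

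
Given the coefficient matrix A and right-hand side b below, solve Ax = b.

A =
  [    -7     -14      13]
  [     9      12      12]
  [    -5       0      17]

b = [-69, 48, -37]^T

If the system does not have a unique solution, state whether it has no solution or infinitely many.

Row-reduce the augmented matrix:
R1 ← R1 / (-7).
R2 ← R2 − 9·R1.
R3 ← R3 + 5·R1.
R2 ← R2 / (-6).
R1 ← R1 − 2·R2.
R3 ← R3 − 10·R2.
R3 ← R3 / (389/7).
R1 ← R1 − 54/7·R3.
R2 ← R2 + 67/14·R3.
Reading off the reduced rows gives x_1 = 4, x_2 = 2, x_3 = -1.

x_1 = 4, x_2 = 2, x_3 = -1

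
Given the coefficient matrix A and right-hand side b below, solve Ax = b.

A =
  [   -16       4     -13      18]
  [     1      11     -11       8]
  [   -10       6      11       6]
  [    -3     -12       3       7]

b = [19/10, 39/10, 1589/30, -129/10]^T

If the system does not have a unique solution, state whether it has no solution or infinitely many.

x_1 = -2/3, x_2 = 7/3, x_3 = 5/2, x_4 = 4/5

Row-reduce the augmented matrix:
R1 ← R1 / (-16).
R2 ← R2 − 1·R1.
R3 ← R3 + 10·R1.
R4 ← R4 + 3·R1.
R2 ← R2 / (45/4).
R1 ← R1 + 1/4·R2.
R3 ← R3 − 7/2·R2.
R4 ← R4 + 51/4·R2.
R3 ← R3 / (114/5).
R1 ← R1 − 11/20·R3.
R2 ← R2 + 21/20·R3.
R4 ← R4 + 159/20·R3.
R4 ← R4 / (1906/171).
R1 ← R1 + 373/513·R4.
R2 ← R2 − 25/57·R4.
R3 ← R3 + 182/513·R4.
Reading off the reduced rows gives x_1 = -2/3, x_2 = 7/3, x_3 = 5/2, x_4 = 4/5.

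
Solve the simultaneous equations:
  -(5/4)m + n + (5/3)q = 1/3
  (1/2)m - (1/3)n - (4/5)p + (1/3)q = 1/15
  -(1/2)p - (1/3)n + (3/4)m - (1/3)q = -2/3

infinitely many solutions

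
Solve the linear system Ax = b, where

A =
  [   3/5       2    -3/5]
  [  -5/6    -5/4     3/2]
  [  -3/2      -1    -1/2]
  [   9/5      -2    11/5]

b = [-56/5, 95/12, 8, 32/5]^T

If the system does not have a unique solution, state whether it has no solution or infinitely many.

x_1 = -2, x_2 = -5, x_3 = 0

Row-reduce the augmented matrix:
R1 ← R1 / (3/5).
R2 ← R2 + 5/6·R1.
R3 ← R3 + 3/2·R1.
R4 ← R4 − 9/5·R1.
R2 ← R2 / (55/36).
R1 ← R1 − 10/3·R2.
R3 ← R3 − 4·R2.
R4 ← R4 + 8·R2.
R3 ← R3 / (-206/55).
R1 ← R1 + 27/11·R3.
R2 ← R2 − 24/55·R3.
R4 ← R4 − 412/55·R3.
R4 reduces to 0 = 0, so the extra equation is consistent.
Reading off the reduced rows gives x_1 = -2, x_2 = -5, x_3 = 0.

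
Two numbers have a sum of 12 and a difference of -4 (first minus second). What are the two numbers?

first number: 4, second number: 8

Let x = first number, y = second number.
  x + y = 12
  x - y = -4
From equation 1: x = 12 − y.
Substitute into equation 2 and solve: y = 8.
Then x = 4.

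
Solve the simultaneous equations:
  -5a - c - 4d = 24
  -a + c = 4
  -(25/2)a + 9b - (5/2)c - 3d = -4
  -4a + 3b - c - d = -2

infinitely many solutions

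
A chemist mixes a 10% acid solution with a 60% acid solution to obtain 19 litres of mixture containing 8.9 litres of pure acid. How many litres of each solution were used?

litres of solution A: 5, litres of solution B: 14

Let a = litres of solution A, b = litres of solution B.
  a + b = 19
  (1/10)a + (3/5)b = 89/10
From equation 1: a = 19 − b.
Substitute into equation 2 and solve: b = 14.
Then a = 5.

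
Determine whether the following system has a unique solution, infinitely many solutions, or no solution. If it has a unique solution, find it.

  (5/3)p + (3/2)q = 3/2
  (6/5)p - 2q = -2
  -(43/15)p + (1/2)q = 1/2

p = 0, q = 1

Row-reduce the augmented matrix:
R1 ← R1 / (5/3).
R2 ← R2 − 6/5·R1.
R3 ← R3 + 43/15·R1.
R2 ← R2 / (-77/25).
R1 ← R1 − 9/10·R2.
R3 ← R3 − 77/25·R2.
R3 reduces to 0 = 0, so the extra equation is consistent.
Reading off the reduced rows gives p = 0, q = 1.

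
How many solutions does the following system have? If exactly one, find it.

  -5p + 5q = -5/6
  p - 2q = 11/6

p = -3/2, q = -5/3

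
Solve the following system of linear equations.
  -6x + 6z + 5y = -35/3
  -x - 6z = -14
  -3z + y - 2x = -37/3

Row-reduce the augmented matrix:
R1 ← R1 / (-6).
R2 ← R2 + 1·R1.
R3 ← R3 + 2·R1.
R2 ← R2 / (-5/6).
R1 ← R1 + 5/6·R2.
R3 ← R3 + 2/3·R2.
R3 ← R3 / (3/5).
R1 ← R1 − 6·R3.
R2 ← R2 − 42/5·R3.
Reading off the reduced rows gives x = 2, y = -7/3, z = 2.

x = 2, y = -7/3, z = 2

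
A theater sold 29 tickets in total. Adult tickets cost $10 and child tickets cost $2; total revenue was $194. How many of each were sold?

adult tickets: 17, child tickets: 12

Let a = adult tickets, c = child tickets.
  a + c = 29
  10a + 2c = 194
Row-reduce the augmented matrix:
R2 ← R2 − 10·R1.
R2 ← R2 / (-8).
R1 ← R1 − 1·R2.
Reading off the reduced rows gives a = 17, c = 12.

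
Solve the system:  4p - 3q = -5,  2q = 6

p = 1, q = 3

Row-reduce the augmented matrix:
R1 ← R1 / (4).
R2 ← R2 / (2).
R1 ← R1 + 3/4·R2.
Reading off the reduced rows gives p = 1, q = 3.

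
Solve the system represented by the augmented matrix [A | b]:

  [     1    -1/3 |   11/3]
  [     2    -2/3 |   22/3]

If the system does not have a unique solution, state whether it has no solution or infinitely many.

infinitely many solutions

Row-reduce:
R2 ← R2 − 2·R1.
Rank is 1 with 2 unknowns, leaving x_2 free.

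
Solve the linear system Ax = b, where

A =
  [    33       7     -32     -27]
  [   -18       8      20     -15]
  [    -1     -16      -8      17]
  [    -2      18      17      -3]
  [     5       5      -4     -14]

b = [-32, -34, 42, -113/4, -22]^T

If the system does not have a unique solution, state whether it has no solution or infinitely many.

Row-reduce the augmented matrix:
R1 ← R1 / (33).
R2 ← R2 + 18·R1.
R3 ← R3 + 1·R1.
R4 ← R4 + 2·R1.
R5 ← R5 − 5·R1.
R2 ← R2 / (130/11).
R1 ← R1 − 7/33·R2.
R3 ← R3 + 521/33·R2.
R4 ← R4 − 608/33·R2.
R5 ← R5 − 130/33·R2.
R3 ← R3 / (-362/65).
R1 ← R1 + 66/65·R3.
R2 ← R2 − 14/65·R3.
R4 ← R4 − 721/65·R3.
R4 ← R4 / (-3735/724).
R1 ← R1 − 725/181·R4.
R2 ← R2 + 620/181·R4.
R3 ← R3 − 3059/724·R4.
R5 reduces to 0 = 0, so the extra equation is consistent.
Reading off the reduced rows gives x_1 = 1, x_2 = -2, x_3 = 3/4, x_4 = 1.

x_1 = 1, x_2 = -2, x_3 = 3/4, x_4 = 1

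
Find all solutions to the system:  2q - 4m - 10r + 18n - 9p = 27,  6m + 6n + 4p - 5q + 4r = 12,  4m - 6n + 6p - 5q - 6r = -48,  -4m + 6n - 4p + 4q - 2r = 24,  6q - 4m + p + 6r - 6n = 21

infinitely many solutions

Row-reduce:
R1 ← R1 / (-4).
R2 ← R2 − 6·R1.
R3 ← R3 − 4·R1.
R4 ← R4 + 4·R1.
R5 ← R5 + 4·R1.
R2 ← R2 / (33).
R1 ← R1 + 9/2·R2.
R3 ← R3 − 12·R2.
R4 ← R4 + 12·R2.
R5 ← R5 + 24·R2.
R3 ← R3 / (5/11).
R1 ← R1 − 21/22·R3.
R2 ← R2 + 19/66·R3.
R4 ← R4 − 17/11·R3.
R5 ← R5 − 34/11·R3.
R4 ← R4 / (9).
R1 ← R1 − 4·R4.
R2 ← R2 + 3/2·R4.
R3 ← R3 + 5·R4.
R5 ← R5 − 18·R4.
Rank is 4 with 5 unknowns, leaving r free.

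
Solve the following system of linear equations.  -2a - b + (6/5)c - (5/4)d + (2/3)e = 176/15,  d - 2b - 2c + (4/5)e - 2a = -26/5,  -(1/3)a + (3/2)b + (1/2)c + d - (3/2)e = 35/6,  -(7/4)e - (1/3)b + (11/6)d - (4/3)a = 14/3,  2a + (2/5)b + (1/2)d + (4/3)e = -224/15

a = -4, b = 1, c = 2, d = -4, e = -4

Row-reduce the augmented matrix:
R1 ← R1 / (-2).
R2 ← R2 + 2·R1.
R3 ← R3 + 1/3·R1.
R4 ← R4 + 4/3·R1.
R5 ← R5 − 2·R1.
R2 ← R2 / (-1).
R1 ← R1 − 1/2·R2.
R3 ← R3 − 5/3·R2.
R4 ← R4 − 1/3·R2.
R5 ← R5 + 3/5·R2.
R3 ← R3 / (-151/30).
R1 ← R1 + 11/5·R3.
R2 ← R2 − 16/5·R3.
R4 ← R4 + 28/15·R3.
R5 ← R5 − 78/25·R3.
R4 ← R4 / (953/604).
R1 ← R1 + 63/151·R4.
R2 ← R2 − 545/604·R4.
R3 ← R3 + 595/604·R4.
R5 ← R5 − 147/151·R4.
R5 ← R5 / (147797/71475).
R1 ← R1 + 438/4765·R5.
R2 ← R2 + 13957/171540·R5.
R3 ← R3 + 25553/34308·R5.
R4 ← R4 + 44437/42885·R5.
Reading off the reduced rows gives a = -4, b = 1, c = 2, d = -4, e = -4.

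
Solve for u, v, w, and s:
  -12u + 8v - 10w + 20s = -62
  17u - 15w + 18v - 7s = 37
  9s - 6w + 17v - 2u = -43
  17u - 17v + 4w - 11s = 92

Row-reduce the augmented matrix:
R1 ← R1 / (-12).
R2 ← R2 − 17·R1.
R3 ← R3 + 2·R1.
R4 ← R4 − 17·R1.
R2 ← R2 / (88/3).
R1 ← R1 + 2/3·R2.
R3 ← R3 − 47/3·R2.
R4 ← R4 + 17/3·R2.
R3 ← R3 / (1979/176).
R1 ← R1 − 15/88·R3.
R2 ← R2 + 175/176·R3.
R4 ← R4 + 2781/176·R3.
R4 ← R4 / (26531/1979).
R1 ← R1 + 2167/1979·R4.
R2 ← R2 − 437/1979·R4.
R3 ← R3 + 1008/1979·R4.
Reading off the reduced rows gives u = 3, v = -2, w = -1, s = -1.

u = 3, v = -2, w = -1, s = -1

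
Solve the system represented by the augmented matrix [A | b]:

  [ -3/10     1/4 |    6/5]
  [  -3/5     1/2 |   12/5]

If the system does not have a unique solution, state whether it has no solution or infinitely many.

Row-reduce:
R1 ← R1 / (-3/10).
R2 ← R2 + 3/5·R1.
Rank is 1 with 2 unknowns, leaving x_2 free.

infinitely many solutions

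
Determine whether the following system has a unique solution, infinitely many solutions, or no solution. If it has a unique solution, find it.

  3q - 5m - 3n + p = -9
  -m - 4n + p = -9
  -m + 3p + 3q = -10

infinitely many solutions

Row-reduce:
R1 ← R1 / (-5).
R2 ← R2 + 1·R1.
R3 ← R3 + 1·R1.
R2 ← R2 / (-17/5).
R1 ← R1 − 3/5·R2.
R3 ← R3 − 3/5·R2.
R3 ← R3 / (50/17).
R1 ← R1 + 1/17·R3.
R2 ← R2 + 4/17·R3.
Rank is 3 with 4 unknowns, leaving q free.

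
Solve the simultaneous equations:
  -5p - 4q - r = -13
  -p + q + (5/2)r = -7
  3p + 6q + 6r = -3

no solution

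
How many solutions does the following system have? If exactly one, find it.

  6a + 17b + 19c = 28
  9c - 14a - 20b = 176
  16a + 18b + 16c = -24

Row-reduce the augmented matrix:
R1 ← R1 / (6).
R2 ← R2 + 14·R1.
R3 ← R3 − 16·R1.
R2 ← R2 / (59/3).
R1 ← R1 − 17/6·R2.
R3 ← R3 + 82/3·R2.
R3 ← R3 / (2328/59).
R1 ← R1 + 533/118·R3.
R2 ← R2 − 160/59·R3.
Reading off the reduced rows gives a = -3, b = -4, c = 6.

a = -3, b = -4, c = 6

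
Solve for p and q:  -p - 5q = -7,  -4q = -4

p = 2, q = 1

Row-reduce the augmented matrix:
R1 ← R1 / (-1).
R2 ← R2 / (-4).
R1 ← R1 − 5·R2.
Reading off the reduced rows gives p = 2, q = 1.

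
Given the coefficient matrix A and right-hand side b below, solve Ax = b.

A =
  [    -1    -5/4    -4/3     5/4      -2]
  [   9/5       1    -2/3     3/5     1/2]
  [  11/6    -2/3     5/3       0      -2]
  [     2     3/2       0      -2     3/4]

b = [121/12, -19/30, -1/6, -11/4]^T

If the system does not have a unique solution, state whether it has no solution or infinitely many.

infinitely many solutions

Row-reduce:
R1 ← R1 / (-1).
R2 ← R2 − 9/5·R1.
R3 ← R3 − 11/6·R1.
R4 ← R4 − 2·R1.
R2 ← R2 / (-5/4).
R1 ← R1 − 5/4·R2.
R3 ← R3 + 71/24·R2.
R4 ← R4 + 1·R2.
R3 ← R3 / (162/25).
R1 ← R1 + 26/15·R3.
R2 ← R2 − 184/75·R3.
R4 ← R4 + 16/75·R3.
R4 ← R4 / (-2809/1458).
R1 ← R1 − 298/729·R4.
R2 ← R2 + 433/729·R4.
R3 ← R3 + 167/243·R4.
Rank is 4 with 5 unknowns, leaving x_5 free.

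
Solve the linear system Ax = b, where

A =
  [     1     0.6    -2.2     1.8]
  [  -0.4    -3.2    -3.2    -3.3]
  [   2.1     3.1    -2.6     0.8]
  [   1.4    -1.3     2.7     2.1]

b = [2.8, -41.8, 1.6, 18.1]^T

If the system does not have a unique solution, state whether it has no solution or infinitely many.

x_1 = -1, x_2 = 3, x_3 = 4, x_4 = 6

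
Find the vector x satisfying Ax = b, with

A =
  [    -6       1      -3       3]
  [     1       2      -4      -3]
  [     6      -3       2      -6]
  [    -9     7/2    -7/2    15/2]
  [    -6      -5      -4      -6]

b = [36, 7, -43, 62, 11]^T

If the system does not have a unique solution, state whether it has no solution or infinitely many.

no solution

Row-reduce:
R1 ← R1 / (-6).
R2 ← R2 − 1·R1.
R3 ← R3 − 6·R1.
R4 ← R4 + 9·R1.
R5 ← R5 + 6·R1.
R2 ← R2 / (13/6).
R1 ← R1 + 1/6·R2.
R3 ← R3 + 2·R2.
R4 ← R4 − 2·R2.
R5 ← R5 + 6·R2.
R3 ← R3 / (-67/13).
R1 ← R1 − 2/13·R3.
R2 ← R2 + 27/13·R3.
R4 ← R4 − 67/13·R3.
R5 ← R5 + 175/13·R3.
Swap R4 and R5.
R4 ← R4 / (-138/67).
R1 ← R1 + 57/67·R4.
R2 ← R2 − 66/67·R4.
R3 ← R3 − 69/67·R4.
Row 5 reduces to 0 = 1, a contradiction. The system is inconsistent.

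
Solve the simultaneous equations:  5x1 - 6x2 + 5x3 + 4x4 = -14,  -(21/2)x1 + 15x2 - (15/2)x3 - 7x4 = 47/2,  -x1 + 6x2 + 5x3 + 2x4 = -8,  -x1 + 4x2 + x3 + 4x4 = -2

no solution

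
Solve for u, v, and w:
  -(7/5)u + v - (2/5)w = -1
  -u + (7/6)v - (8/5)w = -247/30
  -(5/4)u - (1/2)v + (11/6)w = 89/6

u = -4, v = -5, w = 4

Row-reduce the augmented matrix:
R1 ← R1 / (-7/5).
R2 ← R2 + 1·R1.
R3 ← R3 + 5/4·R1.
R2 ← R2 / (19/42).
R1 ← R1 + 5/7·R2.
R3 ← R3 + 39/28·R2.
R3 ← R3 / (-529/285).
R1 ← R1 + 34/19·R3.
R2 ← R2 + 276/95·R3.
Reading off the reduced rows gives u = -4, v = -5, w = 4.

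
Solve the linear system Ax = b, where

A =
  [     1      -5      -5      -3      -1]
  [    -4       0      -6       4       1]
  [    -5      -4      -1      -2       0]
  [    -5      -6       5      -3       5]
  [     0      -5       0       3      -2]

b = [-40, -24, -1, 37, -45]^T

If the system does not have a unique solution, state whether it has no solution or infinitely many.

x_1 = -3, x_2 = 5, x_3 = 4, x_4 = -4, x_5 = 4

Row-reduce the augmented matrix:
R2 ← R2 + 4·R1.
R3 ← R3 + 5·R1.
R4 ← R4 + 5·R1.
R2 ← R2 / (-20).
R1 ← R1 + 5·R2.
R3 ← R3 + 29·R2.
R4 ← R4 + 31·R2.
R5 ← R5 + 5·R2.
R3 ← R3 / (117/10).
R1 ← R1 − 3/2·R3.
R2 ← R2 − 13/10·R3.
R4 ← R4 − 203/10·R3.
R5 ← R5 − 13/2·R3.
R4 ← R4 / (49/13).
R1 ← R1 + 4/13·R4.
R2 ← R2 − 1·R4.
R3 ← R3 + 6/13·R4.
R5 ← R5 − 8·R4.
R5 ← R5 / (-5800/441).
R1 ← R1 − 269/882·R5.
R2 ← R2 + 578/441·R5.
R3 ← R3 − 575/882·R5.
R4 ← R4 − 676/441·R5.
Reading off the reduced rows gives x_1 = -3, x_2 = 5, x_3 = 4, x_4 = -4, x_5 = 4.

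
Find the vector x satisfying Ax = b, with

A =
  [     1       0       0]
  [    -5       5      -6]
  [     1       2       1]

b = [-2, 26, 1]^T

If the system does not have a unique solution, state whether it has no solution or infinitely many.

Row-reduce the augmented matrix:
R2 ← R2 + 5·R1.
R3 ← R3 − 1·R1.
R2 ← R2 / (5).
R3 ← R3 − 2·R2.
R3 ← R3 / (17/5).
R2 ← R2 + 6/5·R3.
Reading off the reduced rows gives x_1 = -2, x_2 = 2, x_3 = -1.

x_1 = -2, x_2 = 2, x_3 = -1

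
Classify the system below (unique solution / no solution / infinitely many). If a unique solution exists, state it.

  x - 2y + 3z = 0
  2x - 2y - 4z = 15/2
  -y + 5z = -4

Row-reduce:
R2 ← R2 − 2·R1.
R2 ← R2 / (2).
R1 ← R1 + 2·R2.
R3 ← R3 + 1·R2.
Row 3 reduces to 0 = -1/4, a contradiction. The system is inconsistent.

no solution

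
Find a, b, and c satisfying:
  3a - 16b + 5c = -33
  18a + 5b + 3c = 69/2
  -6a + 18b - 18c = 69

a = 2, b = 3/2, c = -3

Row-reduce the augmented matrix:
R1 ← R1 / (3).
R2 ← R2 − 18·R1.
R3 ← R3 + 6·R1.
R2 ← R2 / (101).
R1 ← R1 + 16/3·R2.
R3 ← R3 + 14·R2.
R3 ← R3 / (-1186/101).
R1 ← R1 − 73/303·R3.
R2 ← R2 + 27/101·R3.
Reading off the reduced rows gives a = 2, b = 3/2, c = -3.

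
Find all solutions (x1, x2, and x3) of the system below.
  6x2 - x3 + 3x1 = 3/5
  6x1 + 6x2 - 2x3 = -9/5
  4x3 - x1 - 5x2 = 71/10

x1 = 0, x2 = 1/2, x3 = 12/5

Row-reduce the augmented matrix:
R1 ← R1 / (3).
R2 ← R2 − 6·R1.
R3 ← R3 + 1·R1.
R2 ← R2 / (-6).
R1 ← R1 − 2·R2.
R3 ← R3 + 3·R2.
R3 ← R3 / (11/3).
R1 ← R1 + 1/3·R3.
Reading off the reduced rows gives x1 = 0, x2 = 1/2, x3 = 12/5.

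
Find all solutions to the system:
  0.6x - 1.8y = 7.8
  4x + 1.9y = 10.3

x = 4, y = -3

Row-reduce the augmented matrix:
R1 ← R1 / (3/5).
R2 ← R2 − 4·R1.
R2 ← R2 / (139/10).
R1 ← R1 + 3·R2.
Reading off the reduced rows gives x = 4, y = -3.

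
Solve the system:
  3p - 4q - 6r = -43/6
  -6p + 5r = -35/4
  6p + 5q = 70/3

p = 5/3, q = 8/3, r = 1/4

Row-reduce the augmented matrix:
R1 ← R1 / (3).
R2 ← R2 + 6·R1.
R3 ← R3 − 6·R1.
R2 ← R2 / (-8).
R1 ← R1 + 4/3·R2.
R3 ← R3 − 13·R2.
R3 ← R3 / (5/8).
R1 ← R1 + 5/6·R3.
R2 ← R2 − 7/8·R3.
Reading off the reduced rows gives p = 5/3, q = 8/3, r = 1/4.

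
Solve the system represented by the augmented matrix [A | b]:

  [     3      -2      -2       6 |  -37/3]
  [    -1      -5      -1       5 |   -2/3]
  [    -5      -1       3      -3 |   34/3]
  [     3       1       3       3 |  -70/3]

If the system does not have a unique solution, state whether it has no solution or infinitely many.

x_1 = -3, x_2 = -1/3, x_3 = -3, x_4 = -5/3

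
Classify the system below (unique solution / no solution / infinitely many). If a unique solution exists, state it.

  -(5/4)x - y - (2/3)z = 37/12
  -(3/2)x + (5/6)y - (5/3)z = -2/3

Row-reduce:
R1 ← R1 / (-5/4).
R2 ← R2 + 3/2·R1.
R2 ← R2 / (61/30).
R1 ← R1 − 4/5·R2.
Rank is 2 with 3 unknowns, leaving z free.

infinitely many solutions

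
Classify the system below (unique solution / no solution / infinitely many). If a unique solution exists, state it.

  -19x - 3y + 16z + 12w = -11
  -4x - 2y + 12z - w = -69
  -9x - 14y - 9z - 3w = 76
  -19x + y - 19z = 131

x = -1, y = -2, z = -6, w = 5

Row-reduce the augmented matrix:
R1 ← R1 / (-19).
R2 ← R2 + 4·R1.
R3 ← R3 + 9·R1.
R4 ← R4 + 19·R1.
R2 ← R2 / (-26/19).
R1 ← R1 − 3/19·R2.
R3 ← R3 + 239/19·R2.
R4 ← R4 − 4·R2.
R3 ← R3 / (-1247/13).
R1 ← R1 − 2/13·R3.
R2 ← R2 + 82/13·R3.
R4 ← R4 + 127/13·R3.
R4 ← R4 / (-61663/2494).
R1 ← R1 + 2495/2494·R4.
R2 ← R2 − 2535/2494·R4.
R3 ← R3 + 617/2494·R4.
Reading off the reduced rows gives x = -1, y = -2, z = -6, w = 5.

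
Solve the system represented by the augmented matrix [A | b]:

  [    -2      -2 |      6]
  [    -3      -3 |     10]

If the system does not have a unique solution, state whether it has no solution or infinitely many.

no solution

Row-reduce:
R1 ← R1 / (-2).
R2 ← R2 + 3·R1.
Row 2 reduces to 0 = 1, a contradiction. The system is inconsistent.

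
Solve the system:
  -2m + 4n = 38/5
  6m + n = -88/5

m = -3, n = 2/5

From equation 2: n = -88/5 − 6·m.
Substitute into equation 1 and solve: m = -3.
Then n = 2/5.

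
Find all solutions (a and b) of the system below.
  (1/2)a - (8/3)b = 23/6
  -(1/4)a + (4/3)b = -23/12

Row-reduce:
R1 ← R1 / (1/2).
R2 ← R2 + 1/4·R1.
Rank is 1 with 2 unknowns, leaving b free.

infinitely many solutions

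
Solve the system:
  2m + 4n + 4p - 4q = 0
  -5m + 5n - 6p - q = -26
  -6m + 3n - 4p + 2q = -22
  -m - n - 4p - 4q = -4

Row-reduce the augmented matrix:
R1 ← R1 / (2).
R2 ← R2 + 5·R1.
R3 ← R3 + 6·R1.
R4 ← R4 + 1·R1.
R2 ← R2 / (15).
R1 ← R1 − 2·R2.
R3 ← R3 − 15·R2.
R4 ← R4 − 1·R2.
R3 ← R3 / (4).
R1 ← R1 − 22/15·R3.
R2 ← R2 − 4/15·R3.
R4 ← R4 + 34/15·R3.
R4 ← R4 / (-47/10).
R1 ← R1 + 9/10·R4.
R2 ← R2 + 4/5·R4.
R3 ← R3 − 1/4·R4.
Reading off the reduced rows gives m = 2, n = -2, p = 1, q = 0.

m = 2, n = -2, p = 1, q = 0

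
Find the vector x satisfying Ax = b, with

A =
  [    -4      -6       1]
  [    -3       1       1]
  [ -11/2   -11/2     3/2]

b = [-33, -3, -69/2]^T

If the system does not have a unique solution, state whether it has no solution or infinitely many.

Row-reduce:
R1 ← R1 / (-4).
R2 ← R2 + 3·R1.
R3 ← R3 + 11/2·R1.
R2 ← R2 / (11/2).
R1 ← R1 − 3/2·R2.
R3 ← R3 − 11/4·R2.
Rank is 2 with 3 unknowns, leaving x_3 free.

infinitely many solutions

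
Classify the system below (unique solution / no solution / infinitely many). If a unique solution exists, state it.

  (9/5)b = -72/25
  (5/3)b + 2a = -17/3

a = -3/2, b = -8/5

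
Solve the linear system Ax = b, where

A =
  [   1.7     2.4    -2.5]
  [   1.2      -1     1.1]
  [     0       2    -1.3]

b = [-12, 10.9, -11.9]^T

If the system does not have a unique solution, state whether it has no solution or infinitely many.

Row-reduce the augmented matrix:
R1 ← R1 / (17/10).
R2 ← R2 − 6/5·R1.
R2 ← R2 / (-229/85).
R1 ← R1 − 24/17·R2.
R3 ← R3 − 2·R2.
R3 ← R3 / (1893/2290).
R1 ← R1 − 7/229·R3.
R2 ← R2 + 487/458·R3.
Reading off the reduced rows gives x_1 = 3, x_2 = -4, x_3 = 3.

x_1 = 3, x_2 = -4, x_3 = 3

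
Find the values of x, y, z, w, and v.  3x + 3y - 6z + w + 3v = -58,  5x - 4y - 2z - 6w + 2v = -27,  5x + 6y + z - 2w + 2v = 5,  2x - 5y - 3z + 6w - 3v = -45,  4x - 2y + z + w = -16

x = -3, y = 3, z = 6, w = -4, v = -6

Row-reduce the augmented matrix:
R1 ← R1 / (3).
R2 ← R2 − 5·R1.
R3 ← R3 − 5·R1.
R4 ← R4 − 2·R1.
R5 ← R5 − 4·R1.
R2 ← R2 / (-9).
R1 ← R1 − 1·R2.
R3 ← R3 − 1·R2.
R4 ← R4 + 7·R2.
R5 ← R5 + 6·R2.
R3 ← R3 / (107/9).
R1 ← R1 + 10/9·R3.
R2 ← R2 + 8/9·R3.
R4 ← R4 + 47/9·R3.
R5 ← R5 − 11/3·R3.
R4 ← R4 / (2989/321).
R1 ← R1 + 302/321·R4.
R2 ← R2 − 55/107·R4.
R3 ← R3 + 122/321·R4.
R5 ← R5 − 1981/321·R4.
R5 ← R5 / (754/427).
R1 ← R1 + 186/2989·R5.
R2 ← R2 − 933/2989·R5.
R3 ← R3 + 22/49·R5.
R4 ← R4 + 1326/2989·R5.
Reading off the reduced rows gives x = -3, y = 3, z = 6, w = -4, v = -6.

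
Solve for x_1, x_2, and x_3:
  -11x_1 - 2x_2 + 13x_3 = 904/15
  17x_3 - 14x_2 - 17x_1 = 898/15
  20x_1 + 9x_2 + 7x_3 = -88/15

x_1 = -7/3, x_2 = 11/5, x_3 = 3

Row-reduce the augmented matrix:
R1 ← R1 / (-11).
R2 ← R2 + 17·R1.
R3 ← R3 − 20·R1.
R2 ← R2 / (-120/11).
R1 ← R1 − 2/11·R2.
R3 ← R3 − 59/11·R2.
R3 ← R3 / (1747/60).
R1 ← R1 + 37/30·R3.
R2 ← R2 − 17/60·R3.
Reading off the reduced rows gives x_1 = -7/3, x_2 = 11/5, x_3 = 3.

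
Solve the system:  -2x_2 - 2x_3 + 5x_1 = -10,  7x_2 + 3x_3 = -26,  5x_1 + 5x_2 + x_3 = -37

Row-reduce:
R1 ← R1 / (5).
R3 ← R3 − 5·R1.
R2 ← R2 / (7).
R1 ← R1 + 2/5·R2.
R3 ← R3 − 7·R2.
Row 3 reduces to 0 = -1, a contradiction. The system is inconsistent.

no solution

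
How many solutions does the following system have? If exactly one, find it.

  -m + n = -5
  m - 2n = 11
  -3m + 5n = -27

m = -1, n = -6

Row-reduce the augmented matrix:
R1 ← R1 / (-1).
R2 ← R2 − 1·R1.
R3 ← R3 + 3·R1.
R2 ← R2 / (-1).
R1 ← R1 + 1·R2.
R3 ← R3 − 2·R2.
R3 reduces to 0 = 0, so the extra equation is consistent.
Reading off the reduced rows gives m = -1, n = -6.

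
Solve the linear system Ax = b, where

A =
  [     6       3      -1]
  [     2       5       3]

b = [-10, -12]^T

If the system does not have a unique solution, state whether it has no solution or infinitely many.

infinitely many solutions

Row-reduce:
R1 ← R1 / (6).
R2 ← R2 − 2·R1.
R2 ← R2 / (4).
R1 ← R1 − 1/2·R2.
Rank is 2 with 3 unknowns, leaving x_3 free.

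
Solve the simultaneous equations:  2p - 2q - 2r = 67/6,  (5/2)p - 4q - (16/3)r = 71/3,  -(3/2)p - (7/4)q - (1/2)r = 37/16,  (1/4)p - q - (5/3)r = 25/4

Row-reduce the augmented matrix:
R1 ← R1 / (2).
R2 ← R2 − 5/2·R1.
R3 ← R3 + 3/2·R1.
R4 ← R4 − 1/4·R1.
R2 ← R2 / (-3/2).
R1 ← R1 + 1·R2.
R3 ← R3 + 13/4·R2.
R4 ← R4 + 3/4·R2.
R3 ← R3 / (149/36).
R1 ← R1 − 8/9·R3.
R2 ← R2 − 17/9·R3.
R4 reduces to 0 = 0, so the extra equation is consistent.
Reading off the reduced rows gives p = 4/3, q = -7/4, r = -5/2.

p = 4/3, q = -7/4, r = -5/2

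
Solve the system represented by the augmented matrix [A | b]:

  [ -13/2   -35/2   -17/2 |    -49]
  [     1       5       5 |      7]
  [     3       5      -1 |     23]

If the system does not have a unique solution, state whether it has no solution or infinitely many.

Row-reduce:
R1 ← R1 / (-13/2).
R2 ← R2 − 1·R1.
R3 ← R3 − 3·R1.
R2 ← R2 / (30/13).
R1 ← R1 − 35/13·R2.
R3 ← R3 + 40/13·R2.
Row 3 reduces to 0 = -1/3, a contradiction. The system is inconsistent.

no solution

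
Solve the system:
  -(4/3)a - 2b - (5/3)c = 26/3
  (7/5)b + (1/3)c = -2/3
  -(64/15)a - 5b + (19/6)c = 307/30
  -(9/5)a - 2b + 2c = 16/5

no solution

Row-reduce:
R1 ← R1 / (-4/3).
R3 ← R3 + 64/15·R1.
R4 ← R4 + 9/5·R1.
R2 ← R2 / (7/5).
R1 ← R1 − 3/2·R2.
R3 ← R3 − 7/5·R2.
R4 ← R4 − 7/10·R2.
R3 ← R3 / (49/6).
R1 ← R1 − 25/28·R3.
R2 ← R2 − 5/21·R3.
R4 ← R4 − 49/12·R3.
Row 4 reduces to 0 = 1/4, a contradiction. The system is inconsistent.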